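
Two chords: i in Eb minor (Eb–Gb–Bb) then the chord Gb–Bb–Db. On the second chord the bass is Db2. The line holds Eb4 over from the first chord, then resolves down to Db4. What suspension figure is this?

9–8 suspension.

At the second chord the bass is Db2. The suspended Eb4 lies a ninth above the bass; after resolving down by step to Db4, the interval above the bass becomes an octave.
Suspension figures are named by those two intervals: 9–8.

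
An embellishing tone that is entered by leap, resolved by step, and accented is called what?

Approach: by leap. Departure: by step. Metric position: strong.
Leap in, step out, in a metrically strong position — an appoggiatura. (It is the mirror image of the escape tone, which steps in and leaps out from a weak position.)

Appoggiatura.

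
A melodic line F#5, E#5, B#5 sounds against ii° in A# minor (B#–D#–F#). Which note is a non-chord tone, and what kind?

E#5 is an escape tone.

The harmony at that moment is B# diminished triad (B#, D#, F#); E#5 is not a chord tone.
It is approached by step down from F#5 and left by leap up to B#5.
Step in, leap out — an escape tone.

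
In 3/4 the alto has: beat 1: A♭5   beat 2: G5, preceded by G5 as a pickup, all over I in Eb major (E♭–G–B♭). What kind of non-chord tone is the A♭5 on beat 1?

Upper neighbor tone.

The harmony at that moment is E♭ major triad (E♭, G, B♭); A♭5 is not a chord tone.
It is approached by step up from G5 and left by step down to G5.
Step away and step back to the same note — a neighbor tone (upper neighbor).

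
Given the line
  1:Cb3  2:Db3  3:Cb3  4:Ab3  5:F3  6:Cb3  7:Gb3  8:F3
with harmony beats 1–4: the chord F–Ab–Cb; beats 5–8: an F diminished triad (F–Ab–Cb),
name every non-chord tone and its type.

The harmony at that moment is F diminished triad (F, Ab, Cb); Db3 is not a chord tone.
It is approached by step up from Cb3 and left by step down to Cb3.
Step away and step back to the same note — a neighbor tone (upper neighbor).
The harmony at that moment is F diminished triad (F, Ab, Cb); Gb3 is not a chord tone.
It is approached by leap up from Cb3 and left by step down to F3.
Leap in, step out — an appoggiatura.

Db3 (beat 2) — neighbor tone; Gb3 (beat 7) — appoggiatura.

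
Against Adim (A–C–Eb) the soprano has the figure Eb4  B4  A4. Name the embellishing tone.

The harmony at that moment is A diminished triad (A, C, Eb); B4 is not a chord tone.
It is approached by leap up from Eb4 and left by step down to A4.
Leap in, step out — an appoggiatura.

B4 is an appoggiatura.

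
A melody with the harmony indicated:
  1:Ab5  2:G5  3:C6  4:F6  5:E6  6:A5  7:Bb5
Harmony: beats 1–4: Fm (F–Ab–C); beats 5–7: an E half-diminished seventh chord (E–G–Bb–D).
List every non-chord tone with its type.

G5 (beat 2) — escape tone; A5 (beat 6) — appoggiatura.

The harmony at that moment is F minor triad (F, Ab, C); G5 is not a chord tone.
It is approached by step down from Ab5 and left by leap up to C6.
Step in, leap out — an escape tone.
The harmony at that moment is E half-diminished seventh chord (E, G, Bb, D); A5 is not a chord tone.
It is approached by leap down from E6 and left by step up to Bb5.
Leap in, step out — an appoggiatura.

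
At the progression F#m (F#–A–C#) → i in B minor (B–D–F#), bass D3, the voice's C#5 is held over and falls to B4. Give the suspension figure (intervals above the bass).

At the second chord the bass is D3. The suspended C#5 lies a seventh above the bass; after resolving down by step to B4, the interval above the bass becomes a sixth.
Suspension figures are named by those two intervals: 7–6.

7–6 suspension.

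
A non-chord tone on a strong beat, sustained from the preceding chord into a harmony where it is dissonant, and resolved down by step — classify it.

Approach: by preparation — the pitch is first a chord tone, then held (tied or repeated) while the harmony changes under it. Departure: down by step. Metric position: strong.
A prepared dissonance that resolves downward by step — a suspension. (The same figure resolving upward would be a retardation.)

Suspension.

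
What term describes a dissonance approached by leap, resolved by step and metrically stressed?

Appoggiatura.

Approach: by leap. Departure: by step. Metric position: strong.
Leap in, step out, in a metrically strong position — an appoggiatura. (It is the mirror image of the escape tone, which steps in and leaps out from a weak position.)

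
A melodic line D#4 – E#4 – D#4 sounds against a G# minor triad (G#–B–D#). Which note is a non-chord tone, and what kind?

The harmony at that moment is G# minor triad (G#, B, D#); E#4 is not a chord tone.
It is approached by step up from D#4 and left by step down to D#4.
Step away and step back to the same note — a neighbor tone (upper neighbor).

E#4 is a neighbor tone.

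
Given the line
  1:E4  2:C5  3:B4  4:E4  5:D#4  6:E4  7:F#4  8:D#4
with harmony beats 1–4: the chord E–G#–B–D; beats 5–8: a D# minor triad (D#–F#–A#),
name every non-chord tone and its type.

C5 (beat 2) — appoggiatura; E4 (beat 6) — passing tone.

The harmony at that moment is E dominant seventh chord (E, G#, B, D); C5 is not a chord tone.
It is approached by leap up from E4 and left by step down to B4.
Leap in, step out — an appoggiatura.
The harmony at that moment is D# minor triad (D#, F#, A#); E4 is not a chord tone.
It is approached by step up from D#4 and left by step up to F#4.
Step in, step out in the same direction — a passing tone.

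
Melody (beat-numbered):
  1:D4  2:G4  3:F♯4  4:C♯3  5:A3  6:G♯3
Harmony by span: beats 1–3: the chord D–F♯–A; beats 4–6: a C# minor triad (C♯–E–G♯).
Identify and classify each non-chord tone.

The harmony at that moment is D major triad (D, F♯, A); G4 is not a chord tone.
It is approached by leap up from D4 and left by step down to F♯4.
Leap in, step out — an appoggiatura.
The harmony at that moment is C♯ minor triad (C♯, E, G♯); A3 is not a chord tone.
It is approached by leap up from C♯3 and left by step down to G♯3.
Leap in, step out — an appoggiatura.

G4 (beat 2) — appoggiatura; A3 (beat 5) — appoggiatura.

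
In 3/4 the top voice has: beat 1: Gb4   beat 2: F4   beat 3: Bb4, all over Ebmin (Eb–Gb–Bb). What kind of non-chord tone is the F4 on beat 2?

Escape tone.

The harmony at that moment is Eb minor triad (Eb, Gb, Bb); F4 is not a chord tone.
It is approached by step down from Gb4 and left by leap up to Bb4.
Step in, leap out, on a weak beat — an escape tone.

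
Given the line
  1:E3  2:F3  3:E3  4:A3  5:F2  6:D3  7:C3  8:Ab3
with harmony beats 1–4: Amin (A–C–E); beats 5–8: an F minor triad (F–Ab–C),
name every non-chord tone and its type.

F3 (beat 2) — neighbor tone; D3 (beat 6) — appoggiatura.

The harmony at that moment is A minor triad (A, C, E); F3 is not a chord tone.
It is approached by step up from E3 and left by step down to E3.
Step away and step back to the same note — a neighbor tone (upper neighbor).
The harmony at that moment is F minor triad (F, Ab, C); D3 is not a chord tone.
It is approached by leap up from F2 and left by step down to C3.
Leap in, step out — an appoggiatura.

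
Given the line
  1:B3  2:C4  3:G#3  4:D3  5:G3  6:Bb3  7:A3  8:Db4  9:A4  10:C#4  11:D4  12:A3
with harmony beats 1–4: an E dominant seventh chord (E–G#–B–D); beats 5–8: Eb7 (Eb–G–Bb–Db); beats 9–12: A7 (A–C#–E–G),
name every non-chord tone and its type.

The harmony at that moment is E dominant seventh chord (E, G#, B, D); C4 is not a chord tone.
It is approached by step up from B3 and left by leap down to G#3.
Step in, leap out — an escape tone.
The harmony at that moment is Eb dominant seventh chord (Eb, G, Bb, Db); A3 is not a chord tone.
It is approached by step down from Bb3 and left by leap up to Db4.
Step in, leap out — an escape tone.
The harmony at that moment is A dominant seventh chord (A, C#, E, G); D4 is not a chord tone.
It is approached by step up from C#4 and left by leap down to A3.
Step in, leap out — an escape tone.

C4 (beat 2) — escape tone; A3 (beat 7) — escape tone; D4 (beat 11) — escape tone.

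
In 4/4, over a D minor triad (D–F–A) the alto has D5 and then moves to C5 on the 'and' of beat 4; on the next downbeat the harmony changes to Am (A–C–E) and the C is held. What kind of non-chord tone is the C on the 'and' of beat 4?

The harmony at that moment is D minor triad (D, F, A); C5 is not a chord tone.
It is approached by step down from D5 and then sustained as the same pitch into the next harmony.
Arriving early and becoming a chord tone when the harmony changes — an anticipation.

Anticipation.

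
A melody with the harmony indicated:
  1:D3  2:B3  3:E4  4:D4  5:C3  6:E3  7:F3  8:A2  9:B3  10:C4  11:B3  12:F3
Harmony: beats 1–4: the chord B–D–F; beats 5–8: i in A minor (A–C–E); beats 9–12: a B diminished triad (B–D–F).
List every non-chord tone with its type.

E4 (beat 3) — appoggiatura; F3 (beat 7) — escape tone; C4 (beat 10) — neighbor tone.

The harmony at that moment is B diminished triad (B, D, F); E4 is not a chord tone.
It is approached by leap up from B3 and left by step down to D4.
Leap in, step out — an appoggiatura.
The harmony at that moment is A minor triad (A, C, E); F3 is not a chord tone.
It is approached by step up from E3 and left by leap down to A2.
Step in, leap out — an escape tone.
The harmony at that moment is B diminished triad (B, D, F); C4 is not a chord tone.
It is approached by step up from B3 and left by step down to B3.
Step away and step back to the same note — a neighbor tone (upper neighbor).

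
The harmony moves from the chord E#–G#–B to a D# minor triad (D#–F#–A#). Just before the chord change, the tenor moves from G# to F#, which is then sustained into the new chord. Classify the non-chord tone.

F# is an anticipation.

The harmony at that moment is E# diminished triad (E#, G#, B); F# is not a chord tone.
It is approached by step down from G# and then sustained as the same pitch into the next harmony.
Arriving early and becoming a chord tone when the harmony changes — an anticipation.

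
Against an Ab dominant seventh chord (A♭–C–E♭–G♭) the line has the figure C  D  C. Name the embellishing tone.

D is a neighbor tone.

The harmony at that moment is A♭ dominant seventh chord (A♭, C, E♭, G♭); D is not a chord tone.
It is approached by step up from C and left by step down to C.
Step away and step back to the same note — a neighbor tone (upper neighbor).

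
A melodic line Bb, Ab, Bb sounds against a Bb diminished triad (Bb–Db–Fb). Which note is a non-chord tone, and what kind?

The harmony at that moment is Bb diminished triad (Bb, Db, Fb); Ab is not a chord tone.
It is approached by step down from Bb and left by step up to Bb.
Step away and step back to the same note — a neighbor tone (lower neighbor).

Ab is a neighbor tone.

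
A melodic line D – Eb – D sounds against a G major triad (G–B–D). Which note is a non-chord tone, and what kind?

Eb is a neighbor tone.

The harmony at that moment is G major triad (G, B, D); Eb is not a chord tone.
It is approached by step up from D and left by step down to D.
Step away and step back to the same note — a neighbor tone (upper neighbor).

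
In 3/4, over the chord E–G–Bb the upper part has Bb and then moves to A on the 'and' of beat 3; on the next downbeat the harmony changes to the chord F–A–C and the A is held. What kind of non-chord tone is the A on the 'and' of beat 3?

Anticipation.

The harmony at that moment is E diminished triad (E, G, Bb); A is not a chord tone.
It is approached by step down from Bb and then sustained as the same pitch into the next harmony.
Arriving early and becoming a chord tone when the harmony changes — an anticipation.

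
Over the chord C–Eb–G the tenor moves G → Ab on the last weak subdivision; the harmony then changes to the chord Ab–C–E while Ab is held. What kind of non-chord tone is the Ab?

Ab is an anticipation.

The harmony at that moment is C minor triad (C, Eb, G); Ab is not a chord tone.
It is approached by step up from G and then sustained as the same pitch into the next harmony.
Arriving early and becoming a chord tone when the harmony changes — an anticipation.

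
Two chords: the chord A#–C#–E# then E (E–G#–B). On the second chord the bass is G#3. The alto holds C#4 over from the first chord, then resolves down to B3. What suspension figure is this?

4–3 suspension.

At the second chord the bass is G#3. The suspended C#4 lies a fourth above the bass; after resolving down by step to B3, the interval above the bass becomes a third.
Suspension figures are named by those two intervals: 4–3.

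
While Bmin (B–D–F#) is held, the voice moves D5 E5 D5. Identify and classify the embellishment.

The harmony at that moment is B minor triad (B, D, F#); E5 is not a chord tone.
It is approached by step up from D5 and left by step down to D5.
Step away and step back to the same note — a neighbor tone (upper neighbor).

E5 is a neighbor tone.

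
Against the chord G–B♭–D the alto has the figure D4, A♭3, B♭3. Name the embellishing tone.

A♭3 is an appoggiatura.

The harmony at that moment is G minor triad (G, B♭, D); A♭3 is not a chord tone.
It is approached by leap down from D4 and left by step up to B♭3.
Leap in, step out — an appoggiatura.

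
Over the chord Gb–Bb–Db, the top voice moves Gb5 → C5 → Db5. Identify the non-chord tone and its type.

C5 is an appoggiatura.

The harmony at that moment is Gb major triad (Gb, Bb, Db); C5 is not a chord tone.
It is approached by leap down from Gb5 and left by step up to Db5.
Leap in, step out — an appoggiatura.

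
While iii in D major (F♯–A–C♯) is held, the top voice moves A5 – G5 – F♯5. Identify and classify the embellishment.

The harmony at that moment is F♯ minor triad (F♯, A, C♯); G5 is not a chord tone.
It is approached by step down from A5 and left by step down to F♯5.
Step in, step out in the same direction — a passing tone.

G5 is a passing tone.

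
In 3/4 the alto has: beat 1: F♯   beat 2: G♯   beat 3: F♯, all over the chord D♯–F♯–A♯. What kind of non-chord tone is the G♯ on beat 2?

Upper neighbor tone.

The harmony at that moment is D♯ minor triad (D♯, F♯, A♯); G♯ is not a chord tone.
It is approached by step up from F♯ and left by step down to F♯.
Step away and step back to the same note — a neighbor tone (upper neighbor).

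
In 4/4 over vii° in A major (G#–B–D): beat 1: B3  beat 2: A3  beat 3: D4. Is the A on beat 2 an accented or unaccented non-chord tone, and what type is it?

The harmony at that moment is G# diminished triad (G#, B, D); A3 is not a chord tone.
It is approached by step down from B3 and left by leap up to D4.
Step in, leap out — an escape tone.
It falls on a weak beat, so it is unaccented.

Unaccented escape tone.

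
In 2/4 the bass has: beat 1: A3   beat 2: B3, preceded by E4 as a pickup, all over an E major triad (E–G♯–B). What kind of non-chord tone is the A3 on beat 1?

Appoggiatura.

The harmony at that moment is E major triad (E, G♯, B); A3 is not a chord tone.
It is approached by leap down from E4 and left by step up to B3.
Leap in, step out, metrically accented — an appoggiatura.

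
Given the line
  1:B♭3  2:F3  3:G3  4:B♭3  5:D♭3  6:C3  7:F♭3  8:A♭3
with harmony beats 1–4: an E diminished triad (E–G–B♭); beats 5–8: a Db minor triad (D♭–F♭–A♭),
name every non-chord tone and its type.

The harmony at that moment is E diminished triad (E, G, B♭); F3 is not a chord tone.
It is approached by leap down from B♭3 and left by step up to G3.
Leap in, step out — an appoggiatura.
The harmony at that moment is D♭ minor triad (D♭, F♭, A♭); C3 is not a chord tone.
It is approached by step down from D♭3 and left by leap up to F♭3.
Step in, leap out — an escape tone.

F3 (beat 2) — appoggiatura; C3 (beat 6) — escape tone.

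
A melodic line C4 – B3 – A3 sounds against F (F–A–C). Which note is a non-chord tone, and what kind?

The harmony at that moment is F major triad (F, A, C); B3 is not a chord tone.
It is approached by step down from C4 and left by step down to A3.
Step in, step out in the same direction — a passing tone.

B3 is a passing tone.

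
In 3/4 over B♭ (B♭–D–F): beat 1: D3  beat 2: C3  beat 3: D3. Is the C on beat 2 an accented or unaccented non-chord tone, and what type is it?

The harmony at that moment is B♭ major triad (B♭, D, F); C3 is not a chord tone.
It is approached by step down from D3 and left by step up to D3.
Step away and step back to the same note — a neighbor tone (lower neighbor).
It falls on a weak beat, so it is unaccented.

Unaccented neighbor tone.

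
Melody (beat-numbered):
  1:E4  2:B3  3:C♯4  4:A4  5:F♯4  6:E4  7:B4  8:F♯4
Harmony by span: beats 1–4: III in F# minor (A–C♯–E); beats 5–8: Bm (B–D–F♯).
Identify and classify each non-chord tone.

B3 (beat 2) — appoggiatura; E4 (beat 6) — escape tone.

The harmony at that moment is A major triad (A, C♯, E); B3 is not a chord tone.
It is approached by leap down from E4 and left by step up to C♯4.
Leap in, step out — an appoggiatura.
The harmony at that moment is B minor triad (B, D, F♯); E4 is not a chord tone.
It is approached by step down from F♯4 and left by leap up to B4.
Step in, leap out — an escape tone.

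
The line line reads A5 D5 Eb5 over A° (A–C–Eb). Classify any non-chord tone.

The harmony at that moment is A diminished triad (A, C, Eb); D5 is not a chord tone.
It is approached by leap down from A5 and left by step up to Eb5.
Leap in, step out — an appoggiatura.

D5 is an appoggiatura.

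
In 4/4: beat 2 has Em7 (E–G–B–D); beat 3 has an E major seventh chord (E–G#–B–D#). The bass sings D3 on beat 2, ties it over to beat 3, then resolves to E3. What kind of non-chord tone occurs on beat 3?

Retardation.

The harmony at that moment is E major seventh chord (E, G#, B, D#); D3 is not a chord tone.
It is held over (the same pitch as the preceding D3) and left by step up to E3.
Held over from the previous chord and resolving up by step — a retardation.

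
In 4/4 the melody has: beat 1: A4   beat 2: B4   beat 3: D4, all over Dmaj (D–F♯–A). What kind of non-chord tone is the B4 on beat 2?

The harmony at that moment is D major triad (D, F♯, A); B4 is not a chord tone.
It is approached by step up from A4 and left by leap down to D4.
Step in, leap out, on a weak beat — an escape tone.

Escape tone.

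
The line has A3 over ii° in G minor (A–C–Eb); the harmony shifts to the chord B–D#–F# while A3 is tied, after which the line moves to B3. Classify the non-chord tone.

The harmony at that moment is B major triad (B, D#, F#); A3 is not a chord tone.
It is held over (the same pitch as the preceding A3) and left by step up to B3.
Held over from the previous chord and resolving up by step — a retardation.

A3 is a retardation.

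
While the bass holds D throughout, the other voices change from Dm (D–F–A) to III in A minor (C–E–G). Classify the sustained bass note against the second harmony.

The harmony at that moment is C major triad (C, E, G); D is not a chord tone.
It is held over (the same pitch as the preceding D) and then sustained as the same pitch into the next harmony.
Sustained through a change of harmony — a pedal tone.

Pedal tone (pedal point).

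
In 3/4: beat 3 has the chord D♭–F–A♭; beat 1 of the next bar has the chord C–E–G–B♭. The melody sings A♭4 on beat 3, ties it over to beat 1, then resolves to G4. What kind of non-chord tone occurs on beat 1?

The harmony at that moment is C dominant seventh chord (C, E, G, B♭); A♭4 is not a chord tone.
It is held over (the same pitch as the preceding A♭4) and left by step down to G4.
Held over from the previous chord and resolving down by step — a suspension.

Suspension.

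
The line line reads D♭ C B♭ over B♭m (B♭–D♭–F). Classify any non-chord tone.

The harmony at that moment is B♭ minor triad (B♭, D♭, F); C is not a chord tone.
It is approached by step down from D♭ and left by step down to B♭.
Step in, step out in the same direction — a passing tone.

C is a passing tone.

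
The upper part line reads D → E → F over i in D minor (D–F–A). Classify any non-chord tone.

The harmony at that moment is D minor triad (D, F, A); E is not a chord tone.
It is approached by step up from D and left by step up to F.
Step in, step out in the same direction — a passing tone.

E is a passing tone.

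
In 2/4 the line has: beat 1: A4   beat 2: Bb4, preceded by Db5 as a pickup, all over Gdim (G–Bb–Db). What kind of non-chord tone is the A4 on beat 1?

Appoggiatura.

The harmony at that moment is G diminished triad (G, Bb, Db); A4 is not a chord tone.
It is approached by leap down from Db5 and left by step up to Bb4.
Leap in, step out, metrically accented — an appoggiatura.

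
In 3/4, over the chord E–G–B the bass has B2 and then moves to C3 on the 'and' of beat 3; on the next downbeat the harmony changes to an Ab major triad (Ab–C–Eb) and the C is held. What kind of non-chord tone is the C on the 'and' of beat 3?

The harmony at that moment is E minor triad (E, G, B); C3 is not a chord tone.
It is approached by step up from B2 and then sustained as the same pitch into the next harmony.
Arriving early and becoming a chord tone when the harmony changes — an anticipation.

Anticipation.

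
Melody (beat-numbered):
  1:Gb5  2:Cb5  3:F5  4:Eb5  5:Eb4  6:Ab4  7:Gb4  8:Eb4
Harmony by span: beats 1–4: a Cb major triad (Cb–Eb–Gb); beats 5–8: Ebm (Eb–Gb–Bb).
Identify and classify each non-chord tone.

F5 (beat 3) — appoggiatura; Ab4 (beat 6) — appoggiatura.

The harmony at that moment is Cb major triad (Cb, Eb, Gb); F5 is not a chord tone.
It is approached by leap up from Cb5 and left by step down to Eb5.
Leap in, step out — an appoggiatura.
The harmony at that moment is Eb minor triad (Eb, Gb, Bb); Ab4 is not a chord tone.
It is approached by leap up from Eb4 and left by step down to Gb4.
Leap in, step out — an appoggiatura.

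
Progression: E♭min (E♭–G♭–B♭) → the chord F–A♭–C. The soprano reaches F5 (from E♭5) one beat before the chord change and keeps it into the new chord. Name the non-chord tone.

The harmony at that moment is E♭ minor triad (E♭, G♭, B♭); F5 is not a chord tone.
It is approached by step up from E♭5 and then sustained as the same pitch into the next harmony.
Arriving early and becoming a chord tone when the harmony changes — an anticipation.

F5 is an anticipation.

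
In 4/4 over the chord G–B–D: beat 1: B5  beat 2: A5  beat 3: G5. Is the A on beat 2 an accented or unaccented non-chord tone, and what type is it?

The harmony at that moment is G major triad (G, B, D); A5 is not a chord tone.
It is approached by step down from B5 and left by step down to G5.
Step in, step out in the same direction — a passing tone.
It falls on a weak beat, so it is unaccented.

Unaccented passing tone.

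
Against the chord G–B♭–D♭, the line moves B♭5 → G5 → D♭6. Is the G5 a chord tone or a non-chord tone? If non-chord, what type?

Chord tone (the root of G diminished triad).

G diminished triad contains G, B♭, D♭; G is the root, so it is a chord tone.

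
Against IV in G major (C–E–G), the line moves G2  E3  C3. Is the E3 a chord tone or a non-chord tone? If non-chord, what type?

Chord tone (the third of C major triad).

C major triad contains C, E, G; E is the third, so it is a chord tone.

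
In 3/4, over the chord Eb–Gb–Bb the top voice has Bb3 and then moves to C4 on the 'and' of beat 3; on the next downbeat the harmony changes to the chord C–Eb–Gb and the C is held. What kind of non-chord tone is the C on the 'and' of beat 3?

Anticipation.

The harmony at that moment is Eb minor triad (Eb, Gb, Bb); C4 is not a chord tone.
It is approached by step up from Bb3 and then sustained as the same pitch into the next harmony.
Arriving early and becoming a chord tone when the harmony changes — an anticipation.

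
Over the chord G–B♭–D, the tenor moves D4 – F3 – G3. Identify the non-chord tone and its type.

The harmony at that moment is G minor triad (G, B♭, D); F3 is not a chord tone.
It is approached by leap down from D4 and left by step up to G3.
Leap in, step out — an appoggiatura.

F3 is an appoggiatura.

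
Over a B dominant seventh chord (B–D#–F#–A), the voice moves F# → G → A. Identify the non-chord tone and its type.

The harmony at that moment is B dominant seventh chord (B, D#, F#, A); G is not a chord tone.
It is approached by step up from F# and left by step up to A.
Step in, step out in the same direction — a passing tone.

G is a passing tone.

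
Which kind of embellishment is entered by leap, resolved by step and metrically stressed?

Approach: by leap. Departure: by step. Metric position: strong.
Leap in, step out, in a metrically strong position — an appoggiatura. (It is the mirror image of the escape tone, which steps in and leaps out from a weak position.)

Appoggiatura.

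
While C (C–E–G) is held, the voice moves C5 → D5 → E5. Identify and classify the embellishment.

D5 is a passing tone.

The harmony at that moment is C major triad (C, E, G); D5 is not a chord tone.
It is approached by step up from C5 and left by step up to E5.
Step in, step out in the same direction — a passing tone.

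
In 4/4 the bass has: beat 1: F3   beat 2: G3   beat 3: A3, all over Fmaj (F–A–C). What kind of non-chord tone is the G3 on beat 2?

The harmony at that moment is F major triad (F, A, C); G3 is not a chord tone.
It is approached by step up from F3 and left by step up to A3.
Step in, step out in the same direction — a passing tone.

Passing tone.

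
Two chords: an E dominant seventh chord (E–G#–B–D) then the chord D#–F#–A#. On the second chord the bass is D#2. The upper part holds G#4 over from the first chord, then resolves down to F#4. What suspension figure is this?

At the second chord the bass is D#2. The suspended G#4 lies a fourth above the bass; after resolving down by step to F#4, the interval above the bass becomes a third.
Suspension figures are named by those two intervals: 4–3.

4–3 suspension.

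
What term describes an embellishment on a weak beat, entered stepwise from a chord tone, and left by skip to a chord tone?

Approach: by step. Departure: by leap. Metric position: weak.
Step in, leap out, from a weak position — an escape tone (échappée). (It is the mirror image of the appoggiatura, which leaps in and steps out on a strong beat.)

Escape tone.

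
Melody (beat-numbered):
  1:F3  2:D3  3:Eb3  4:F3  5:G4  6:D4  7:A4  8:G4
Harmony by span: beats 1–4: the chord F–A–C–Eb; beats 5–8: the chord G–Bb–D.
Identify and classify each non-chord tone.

D3 (beat 2) — appoggiatura; A4 (beat 7) — appoggiatura.

The harmony at that moment is F dominant seventh chord (F, A, C, Eb); D3 is not a chord tone.
It is approached by leap down from F3 and left by step up to Eb3.
Leap in, step out — an appoggiatura.
The harmony at that moment is G minor triad (G, Bb, D); A4 is not a chord tone.
It is approached by leap up from D4 and left by step down to G4.
Leap in, step out — an appoggiatura.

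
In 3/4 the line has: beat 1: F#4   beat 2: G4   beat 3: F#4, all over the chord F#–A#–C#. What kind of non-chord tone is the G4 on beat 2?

The harmony at that moment is F# major triad (F#, A#, C#); G4 is not a chord tone.
It is approached by step up from F#4 and left by step down to F#4.
Step away and step back to the same note — a neighbor tone (upper neighbor).

Upper neighbor tone.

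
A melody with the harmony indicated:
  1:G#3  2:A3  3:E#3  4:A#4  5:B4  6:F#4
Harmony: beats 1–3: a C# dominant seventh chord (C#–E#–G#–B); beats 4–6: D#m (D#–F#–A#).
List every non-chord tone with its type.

The harmony at that moment is C# dominant seventh chord (C#, E#, G#, B); A3 is not a chord tone.
It is approached by step up from G#3 and left by leap down to E#3.
Step in, leap out — an escape tone.
The harmony at that moment is D# minor triad (D#, F#, A#); B4 is not a chord tone.
It is approached by step up from A#4 and left by leap down to F#4.
Step in, leap out — an escape tone.

A3 (beat 2) — escape tone; B4 (beat 5) — escape tone.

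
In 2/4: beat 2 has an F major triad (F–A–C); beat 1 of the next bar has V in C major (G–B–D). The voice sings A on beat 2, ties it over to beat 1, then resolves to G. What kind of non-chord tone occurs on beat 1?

The harmony at that moment is G major triad (G, B, D); A is not a chord tone.
It is held over (the same pitch as the preceding A) and left by step down to G.
Held over from the previous chord and resolving down by step — a suspension.

Suspension.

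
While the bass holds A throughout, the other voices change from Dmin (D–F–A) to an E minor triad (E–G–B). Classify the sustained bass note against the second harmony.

The harmony at that moment is E minor triad (E, G, B); A is not a chord tone.
It is held over (the same pitch as the preceding A) and then sustained as the same pitch into the next harmony.
Sustained through a change of harmony — a pedal tone.

Pedal tone (pedal point).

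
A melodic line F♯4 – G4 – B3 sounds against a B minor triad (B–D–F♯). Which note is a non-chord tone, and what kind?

The harmony at that moment is B minor triad (B, D, F♯); G4 is not a chord tone.
It is approached by step up from F♯4 and left by leap down to B3.
Step in, leap out — an escape tone.

G4 is an escape tone.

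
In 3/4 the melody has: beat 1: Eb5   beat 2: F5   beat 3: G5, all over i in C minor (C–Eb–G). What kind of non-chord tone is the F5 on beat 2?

Passing tone.

The harmony at that moment is C minor triad (C, Eb, G); F5 is not a chord tone.
It is approached by step up from Eb5 and left by step up to G5.
Step in, step out in the same direction — a passing tone.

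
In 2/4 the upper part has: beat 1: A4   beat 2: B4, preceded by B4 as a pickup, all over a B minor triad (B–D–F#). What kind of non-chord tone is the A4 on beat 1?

Lower neighbor tone.

The harmony at that moment is B minor triad (B, D, F#); A4 is not a chord tone.
It is approached by step down from B4 and left by step up to B4.
Step away and step back to the same note — a neighbor tone (lower neighbor).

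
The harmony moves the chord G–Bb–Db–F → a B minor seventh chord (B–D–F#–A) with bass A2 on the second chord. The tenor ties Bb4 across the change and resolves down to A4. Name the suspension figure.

9–8 suspension.

At the second chord the bass is A2. The suspended Bb4 lies a ninth above the bass; after resolving down by step to A4, the interval above the bass becomes an octave.
Suspension figures are named by those two intervals: 9–8.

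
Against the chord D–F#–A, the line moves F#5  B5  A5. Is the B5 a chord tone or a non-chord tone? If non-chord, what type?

Non-chord tone — an appoggiatura.

The harmony at that moment is D major triad (D, F#, A); B5 is not a chord tone.
It is approached by leap up from F#5 and left by step down to A5.
Leap in, step out — an appoggiatura.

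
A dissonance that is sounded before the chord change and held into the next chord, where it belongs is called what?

Anticipation.

Approach: ahead of the chord change (typically by step), so it is dissonant against the current harmony. Departure: none — the same pitch is restated or held and is a chord tone of the new harmony.
Dissonant first, consonant once the harmony catches up: the note simply arrives early — an anticipation. (The reverse timing, consonant first and dissonant after the change, would be a suspension or retardation.)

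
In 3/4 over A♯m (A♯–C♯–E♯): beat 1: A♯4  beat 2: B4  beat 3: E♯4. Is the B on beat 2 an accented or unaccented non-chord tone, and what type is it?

The harmony at that moment is A♯ minor triad (A♯, C♯, E♯); B4 is not a chord tone.
It is approached by step up from A♯4 and left by leap down to E♯4.
Step in, leap out — an escape tone.
It falls on a weak beat, so it is unaccented.

Unaccented escape tone.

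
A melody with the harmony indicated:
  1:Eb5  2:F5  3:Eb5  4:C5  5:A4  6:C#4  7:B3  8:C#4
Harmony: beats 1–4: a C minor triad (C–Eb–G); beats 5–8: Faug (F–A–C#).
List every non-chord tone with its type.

F5 (beat 2) — neighbor tone; B3 (beat 7) — neighbor tone.

The harmony at that moment is C minor triad (C, Eb, G); F5 is not a chord tone.
It is approached by step up from Eb5 and left by step down to Eb5.
Step away and step back to the same note — a neighbor tone (upper neighbor).
The harmony at that moment is F augmented triad (F, A, C#); B3 is not a chord tone.
It is approached by step down from C#4 and left by step up to C#4.
Step away and step back to the same note — a neighbor tone (lower neighbor).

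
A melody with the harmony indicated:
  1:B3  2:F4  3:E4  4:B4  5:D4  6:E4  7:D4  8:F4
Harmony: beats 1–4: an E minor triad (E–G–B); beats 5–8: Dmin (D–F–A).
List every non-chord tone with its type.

F4 (beat 2) — appoggiatura; E4 (beat 6) — neighbor tone.

The harmony at that moment is E minor triad (E, G, B); F4 is not a chord tone.
It is approached by leap up from B3 and left by step down to E4.
Leap in, step out — an appoggiatura.
The harmony at that moment is D minor triad (D, F, A); E4 is not a chord tone.
It is approached by step up from D4 and left by step down to D4.
Step away and step back to the same note — a neighbor tone (upper neighbor).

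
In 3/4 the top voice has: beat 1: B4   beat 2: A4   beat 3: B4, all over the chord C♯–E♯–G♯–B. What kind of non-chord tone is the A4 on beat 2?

Lower neighbor tone.

The harmony at that moment is C♯ dominant seventh chord (C♯, E♯, G♯, B); A4 is not a chord tone.
It is approached by step down from B4 and left by step up to B4.
Step away and step back to the same note — a neighbor tone (lower neighbor).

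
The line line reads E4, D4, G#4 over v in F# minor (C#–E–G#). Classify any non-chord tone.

The harmony at that moment is C# minor triad (C#, E, G#); D4 is not a chord tone.
It is approached by step down from E4 and left by leap up to G#4.
Step in, leap out — an escape tone.

D4 is an escape tone.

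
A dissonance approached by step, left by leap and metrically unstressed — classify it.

Approach: by step. Departure: by leap. Metric position: weak.
Step in, leap out, from a weak position — an escape tone (échappée). (It is the mirror image of the appoggiatura, which leaps in and steps out on a strong beat.)

Escape tone.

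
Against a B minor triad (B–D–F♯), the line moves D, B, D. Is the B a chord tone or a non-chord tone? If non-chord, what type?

B minor triad contains B, D, F♯; B is the root, so it is a chord tone.

Chord tone (the root of B minor triad).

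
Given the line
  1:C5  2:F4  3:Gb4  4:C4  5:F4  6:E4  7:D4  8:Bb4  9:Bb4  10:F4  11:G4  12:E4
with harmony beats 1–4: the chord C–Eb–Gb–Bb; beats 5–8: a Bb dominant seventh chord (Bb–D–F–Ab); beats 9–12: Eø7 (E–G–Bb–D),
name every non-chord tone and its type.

The harmony at that moment is C half-diminished seventh chord (C, Eb, Gb, Bb); F4 is not a chord tone.
It is approached by leap down from C5 and left by step up to Gb4.
Leap in, step out — an appoggiatura.
The harmony at that moment is Bb dominant seventh chord (Bb, D, F, Ab); E4 is not a chord tone.
It is approached by step down from F4 and left by step down to D4.
Step in, step out in the same direction — a passing tone.
The harmony at that moment is E half-diminished seventh chord (E, G, Bb, D); F4 is not a chord tone.
It is approached by leap down from Bb4 and left by step up to G4.
Leap in, step out — an appoggiatura.

F4 (beat 2) — appoggiatura; E4 (beat 6) — passing tone; F4 (beat 10) — appoggiatura.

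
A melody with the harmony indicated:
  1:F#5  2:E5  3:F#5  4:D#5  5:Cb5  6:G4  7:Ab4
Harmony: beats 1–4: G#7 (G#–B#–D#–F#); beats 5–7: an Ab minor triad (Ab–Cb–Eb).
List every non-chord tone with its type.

The harmony at that moment is G# dominant seventh chord (G#, B#, D#, F#); E5 is not a chord tone.
It is approached by step down from F#5 and left by step up to F#5.
Step away and step back to the same note — a neighbor tone (lower neighbor).
The harmony at that moment is Ab minor triad (Ab, Cb, Eb); G4 is not a chord tone.
It is approached by leap down from Cb5 and left by step up to Ab4.
Leap in, step out — an appoggiatura.

E5 (beat 2) — neighbor tone; G4 (beat 6) — appoggiatura.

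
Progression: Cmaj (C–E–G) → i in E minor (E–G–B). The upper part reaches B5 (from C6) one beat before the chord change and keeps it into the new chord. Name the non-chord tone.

B5 is an anticipation.

The harmony at that moment is C major triad (C, E, G); B5 is not a chord tone.
It is approached by step down from C6 and then sustained as the same pitch into the next harmony.
Arriving early and becoming a chord tone when the harmony changes — an anticipation.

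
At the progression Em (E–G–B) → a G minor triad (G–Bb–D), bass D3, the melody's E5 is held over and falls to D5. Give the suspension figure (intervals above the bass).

At the second chord the bass is D3. The suspended E5 lies a ninth above the bass; after resolving down by step to D5, the interval above the bass becomes an octave.
Suspension figures are named by those two intervals: 9–8.

9–8 suspension.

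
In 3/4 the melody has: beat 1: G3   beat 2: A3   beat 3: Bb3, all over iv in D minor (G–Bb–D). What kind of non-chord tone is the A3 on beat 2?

The harmony at that moment is G minor triad (G, Bb, D); A3 is not a chord tone.
It is approached by step up from G3 and left by step up to Bb3.
Step in, step out in the same direction — a passing tone.

Passing tone.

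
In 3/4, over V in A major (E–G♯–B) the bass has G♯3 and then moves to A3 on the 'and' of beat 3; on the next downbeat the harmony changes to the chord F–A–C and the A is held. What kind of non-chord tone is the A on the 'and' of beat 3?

The harmony at that moment is E major triad (E, G♯, B); A3 is not a chord tone.
It is approached by step up from G♯3 and then sustained as the same pitch into the next harmony.
Arriving early and becoming a chord tone when the harmony changes — an anticipation.

Anticipation.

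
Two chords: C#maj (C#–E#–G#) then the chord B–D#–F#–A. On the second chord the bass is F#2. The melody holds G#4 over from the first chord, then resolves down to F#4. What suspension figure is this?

At the second chord the bass is F#2. The suspended G#4 lies a ninth above the bass; after resolving down by step to F#4, the interval above the bass becomes an octave.
Suspension figures are named by those two intervals: 9–8.

9–8 suspension.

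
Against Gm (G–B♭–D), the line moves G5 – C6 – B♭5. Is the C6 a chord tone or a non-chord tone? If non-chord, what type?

The harmony at that moment is G minor triad (G, B♭, D); C6 is not a chord tone.
It is approached by leap up from G5 and left by step down to B♭5.
Leap in, step out — an appoggiatura.

Non-chord tone — an appoggiatura.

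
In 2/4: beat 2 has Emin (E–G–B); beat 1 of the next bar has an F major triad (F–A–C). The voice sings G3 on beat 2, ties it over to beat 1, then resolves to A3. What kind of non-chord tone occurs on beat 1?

The harmony at that moment is F major triad (F, A, C); G3 is not a chord tone.
It is held over (the same pitch as the preceding G3) and left by step up to A3.
Held over from the previous chord and resolving up by step — a retardation.

Retardation.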